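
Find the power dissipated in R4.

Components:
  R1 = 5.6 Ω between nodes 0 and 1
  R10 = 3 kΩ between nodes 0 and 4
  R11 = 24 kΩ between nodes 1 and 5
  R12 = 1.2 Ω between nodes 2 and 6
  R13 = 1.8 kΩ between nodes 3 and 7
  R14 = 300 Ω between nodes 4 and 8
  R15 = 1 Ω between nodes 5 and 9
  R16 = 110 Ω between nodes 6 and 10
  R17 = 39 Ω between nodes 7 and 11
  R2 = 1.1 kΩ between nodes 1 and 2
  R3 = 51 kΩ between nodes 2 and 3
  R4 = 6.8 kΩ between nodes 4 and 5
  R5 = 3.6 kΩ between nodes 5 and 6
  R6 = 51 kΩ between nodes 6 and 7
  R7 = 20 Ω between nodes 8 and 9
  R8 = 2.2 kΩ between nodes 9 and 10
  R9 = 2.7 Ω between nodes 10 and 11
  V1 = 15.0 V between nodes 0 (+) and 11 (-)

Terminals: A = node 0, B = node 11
Nodal analysis, taking node 11 as the 0 V reference.
Source V1 fixes V_0 = 15 V.
KCL at each unknown node (sum of currents leaving = 0; resistances in Ω):
  Node 1: (V_1 - 15)/5.6 + (V_1 - V_2)/1100 + (V_1 - V_5)/24000 = 0
  Node 2: (V_2 - V_1)/1100 + (V_2 - V_3)/51000 + (V_2 - V_6)/1.2 = 0
  Node 3: (V_3 - V_2)/51000 + (V_3 - V_7)/1800 = 0
  Node 4: (V_4 - V_5)/6800 + (V_4 - 15)/3000 + (V_4 - V_8)/300 = 0
  Node 5: (V_5 - V_4)/6800 + (V_5 - V_6)/3600 + (V_5 - V_1)/24000 + (V_5 - V_9)/1 = 0
  Node 6: (V_6 - V_5)/3600 + (V_6 - V_7)/51000 + (V_6 - V_2)/1.2 + (V_6 - V_10)/110 = 0
  Node 7: (V_7 - V_6)/51000 + (V_7 - V_3)/1800 + (V_7 - 0)/39 = 0
  Node 8: (V_8 - V_9)/20 + (V_8 - V_4)/300 = 0
  Node 9: (V_9 - V_8)/20 + (V_9 - V_10)/2200 + (V_9 - V_5)/1 = 0
  Node 10: (V_10 - V_9)/2200 + (V_10 - 0)/2.7 + (V_10 - V_6)/110 = 0
Collecting terms (coefficients in siemens):
  0.1795·V_1 - 0.0009091·V_2 - 0.00004167·V_5 = 2.679
  0.8343·V_2 - 0.0009091·V_1 - 0.00001961·V_3 - 0.8333·V_6 = 0
  0.0005752·V_3 - 0.00001961·V_2 - 0.0005556·V_7 = 0
  0.003814·V_4 - 0.0001471·V_5 - 0.003333·V_8 = 0.005
  1·V_5 - 0.00004167·V_1 - 0.0001471·V_4 - 0.0002778·V_6 - 1·V_9 = 0
  0.8427·V_6 - 0.8333·V_2 - 0.0002778·V_5 - 0.00001961·V_7 - 0.009091·V_10 = 0
  0.02622·V_7 - 0.0005556·V_3 - 0.00001961·V_6 = 0
  0.05333·V_8 - 0.003333·V_4 - 0.05·V_9 = 0
  1.05·V_9 - 1·V_5 - 0.05·V_8 - 0.0004545·V_10 = 0
  0.3799·V_10 - 0.009091·V_6 - 0.0004545·V_9 = 0
Solving these 10 simultaneous equations (Gaussian elimination) gives:
  V_1 = 14.93 V, V_2 = 1.506 V, V_3 = 0.0535 V, V_4 = 6.102 V
  V_5 = 5.195 V, V_6 = 1.491 V, V_7 = 0.002249 V, V_8 = 5.252 V
  V_9 = 5.196 V, V_10 = 0.0419 V
I_R4 = (V_4 - V_5)/R4 = (6.102 - 5.195)/6800 = 0.0001334 A
P_R4 = I_R4² × R4 = (0.0001334)² × 6800 = 0.000121 W

Final answer: 0.000121 W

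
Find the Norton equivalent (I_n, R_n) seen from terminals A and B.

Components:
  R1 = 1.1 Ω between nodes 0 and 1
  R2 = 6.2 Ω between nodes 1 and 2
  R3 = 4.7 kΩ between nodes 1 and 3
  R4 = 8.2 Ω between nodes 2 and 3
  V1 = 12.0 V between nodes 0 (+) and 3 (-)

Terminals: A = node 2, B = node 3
Find the Thévenin equivalent first; then I_n = V_th/R_th and R_n = R_th.
Step 1 — V_th is the open-circuit voltage V_A - V_B (nothing connected across the terminals).
Nodal analysis, taking node 3 as the 0 V reference.
Source V1 fixes V_0 = 12 V.
KCL at each unknown node (sum of currents leaving = 0; resistances in Ω):
  Node 1: (V_1 - 12)/1.1 + (V_1 - V_2)/6.2 + (V_1 - 0)/4700 = 0
  Node 2: (V_2 - V_1)/6.2 + (V_2 - 0)/8.2 = 0
Collecting terms (coefficients in siemens):
  1.071·V_1 - 0.1613·V_2 = 10.91
  0.2832·V_2 - 0.1613·V_1 = 0
Determinant D = (1.071)(0.2832) - (-0.1613)(-0.1613) = 0.2772
V_1 = [(10.91)(0.2832) - (-0.1613)(0)]/D = 11.15 V
V_2 = [(1.071)(0) - (10.91)(-0.1613)]/D = 6.347 V
V_th = V_2 - V_3 = 6.347 - 0 = 6.347 V
Step 2 — R_th: zero the source — replace V1 by a short circuit (node 3 merges into node 0) — and find the resistance seen between A (node 2) and B (node 0).
Reduce the network between node 2 (A) and node 0 (B) by series/parallel combination:
  Rp1 = R1 ‖ R3 (parallel, both between nodes 0 and 1) = 1/(1/1.1 + 1/4700) = 1.1 Ω
  Rs1 = R2 + Rp1 (series, joined only at node 1) = 6.2 + 1.1 = 7.3 Ω
  Rp2 = R4 ‖ Rs1 (parallel, both between nodes 0 and 2) = 1/(1/8.2 + 1/7.3) = 3.862 Ω
R_th = 3.862 Ω
I_n = V_th/R_th = 6.347/3.862 = 1.644 A, and R_n = R_th = 3.862 Ω

Final answer: I_n = 1.644 A, R_n = 3.862 Ω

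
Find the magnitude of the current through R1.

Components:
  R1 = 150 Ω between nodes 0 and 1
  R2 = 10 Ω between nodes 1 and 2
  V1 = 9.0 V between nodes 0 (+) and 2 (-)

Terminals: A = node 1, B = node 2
Nodal analysis, taking node 2 as the 0 V reference.
Source V1 fixes V_0 = 9 V.
KCL at each unknown node (sum of currents leaving = 0; resistances in Ω):
  Node 1: (V_1 - 9)/150 + (V_1 - 0)/10 = 0
Collecting terms: 0.1067 × V_1 = 0.06  =>  V_1 = 0.5625 V
I_R1 = (V_0 - V_1)/R1 = (9 - 0.5625)/150 = 0.05625 A
|I_R1| = 0.05625 A

Final answer: |I_R1| = 0.05625 A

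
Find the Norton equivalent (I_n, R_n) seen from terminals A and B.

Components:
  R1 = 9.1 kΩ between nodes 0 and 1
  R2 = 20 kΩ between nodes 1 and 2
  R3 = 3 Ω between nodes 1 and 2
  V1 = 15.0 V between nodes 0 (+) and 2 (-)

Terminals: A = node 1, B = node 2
Find the Thévenin equivalent first; then I_n = V_th/R_th and R_n = R_th.
Step 1 — V_th is the open-circuit voltage V_A - V_B (nothing connected across the terminals).
Nodal analysis, taking node 2 as the 0 V reference.
Source V1 fixes V_0 = 15 V.
KCL at each unknown node (sum of currents leaving = 0; resistances in Ω):
  Node 1: (V_1 - 15)/9100 + (V_1 - 0)/20000 + (V_1 - 0)/3 = 0
Collecting terms: 0.3335 × V_1 = 0.001648  =>  V_1 = 0.004943 V
V_th = V_1 - V_2 = 0.004943 - 0 = 0.004943 V
Step 2 — R_th: zero the source — replace V1 by a short circuit (node 2 merges into node 0) — and find the resistance seen between A (node 1) and B (node 0).
Reduce the network between node 1 (A) and node 0 (B) by series/parallel combination:
  Rp1 = R1 ‖ R2 ‖ R3 (parallel, all between nodes 0 and 1) = 1/(1/9100 + 1/20000 + 1/3) = 2.999 Ω
R_th = 2.999 Ω
I_n = V_th/R_th = 0.004943/2.999 = 0.001648 A, and R_n = R_th = 2.999 Ω

Final answer: I_n = 0.001648 A, R_n = 2.999 Ω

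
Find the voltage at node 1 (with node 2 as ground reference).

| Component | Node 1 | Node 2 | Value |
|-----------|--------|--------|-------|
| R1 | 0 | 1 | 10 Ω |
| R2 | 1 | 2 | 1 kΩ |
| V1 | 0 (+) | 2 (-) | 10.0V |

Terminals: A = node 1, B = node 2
Nodal analysis, taking node 2 as the 0 V reference.
Source V1 fixes V_0 = 10 V.
KCL at each unknown node (sum of currents leaving = 0; resistances in Ω):
  Node 1: (V_1 - 10)/10 + (V_1 - 0)/1000 = 0
Collecting terms: 0.101 × V_1 = 1  =>  V_1 = 9.901 V
The requested potential is V_1 = 9.901 V.

Final answer: V_1 = 9.901 V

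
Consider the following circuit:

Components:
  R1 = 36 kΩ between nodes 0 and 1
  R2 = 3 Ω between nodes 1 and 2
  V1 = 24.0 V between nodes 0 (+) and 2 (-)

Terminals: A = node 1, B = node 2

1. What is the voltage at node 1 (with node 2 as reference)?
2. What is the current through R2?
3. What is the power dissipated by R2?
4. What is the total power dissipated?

Nodal analysis, taking node 2 as the 0 V reference.
Source V1 fixes V_0 = 24 V.
KCL at each unknown node (sum of currents leaving = 0; resistances in Ω):
  Node 1: (V_1 - 24)/36000 + (V_1 - 0)/3 = 0
Collecting terms: 0.3334 × V_1 = 0.0006667  =>  V_1 = 0.002 V
Part 1:
  Read off the nodal solution: V_1 = 0.002 V
Part 2:
  I_R2 = (V_1 - V_2)/R2 = (0.002 - 0)/3 = 0.0006666 A
  Magnitude: I_R2 = 0.0006666 A
Part 3:
  I_R2 = (V_1 - V_2)/R2 = (0.002 - 0)/3 = 0.0006666 A
  P_R2 = I_R2² × R2 = (0.0006666)² × 3 = 0.000001333 W
Part 4:
  Power in each resistor, P = (ΔV)²/R:
    P_R1 = (24 - 0.002)²/36000 = 0.016 W
    P_R2 = (0.002 - 0)²/3 = 0.000001333 W
  P_total = P_R1 + P_R2 = 0.016 W

Final answers:
1. V_1 = 0.002 V
2. I_R2 = 0.0006666 A
3. P_R2 = 1.333e-06 W
4. P_total = 0.016 W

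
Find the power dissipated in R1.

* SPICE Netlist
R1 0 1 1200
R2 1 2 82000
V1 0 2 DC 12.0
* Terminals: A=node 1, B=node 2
Nodal analysis, taking node 2 as the 0 V reference.
Source V1 fixes V_0 = 12 V.
KCL at each unknown node (sum of currents leaving = 0; resistances in Ω):
  Node 1: (V_1 - 12)/1200 + (V_1 - 0)/82000 = 0
Collecting terms: 0.0008455 × V_1 = 0.01  =>  V_1 = 11.83 V
I_R1 = (V_0 - V_1)/R1 = (12 - 11.83)/1200 = 0.0001442 A
P_R1 = I_R1² × R1 = (0.0001442)² × 1200 = 0.00002496 W

Final answer: 2.496e-05 W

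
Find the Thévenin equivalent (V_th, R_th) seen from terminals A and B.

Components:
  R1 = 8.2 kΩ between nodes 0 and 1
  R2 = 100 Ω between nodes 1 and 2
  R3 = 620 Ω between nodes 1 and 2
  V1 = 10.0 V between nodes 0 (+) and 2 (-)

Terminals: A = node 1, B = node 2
Step 1 — V_th is the open-circuit voltage V_A - V_B (nothing connected across the terminals).
Nodal analysis, taking node 2 as the 0 V reference.
Source V1 fixes V_0 = 10 V.
KCL at each unknown node (sum of currents leaving = 0; resistances in Ω):
  Node 1: (V_1 - 10)/8200 + (V_1 - 0)/100 + (V_1 - 0)/620 = 0
Collecting terms: 0.01173 × V_1 = 0.00122  =>  V_1 = 0.1039 V
V_th = V_1 - V_2 = 0.1039 - 0 = 0.1039 V
Step 2 — R_th: zero the source — replace V1 by a short circuit (node 2 merges into node 0) — and find the resistance seen between A (node 1) and B (node 0).
Reduce the network between node 1 (A) and node 0 (B) by series/parallel combination:
  Rp1 = R1 ‖ R2 ‖ R3 (parallel, all between nodes 0 and 1) = 1/(1/8200 + 1/100 + 1/620) = 85.22 Ω
R_th = 85.22 Ω

Final answer: V_th = 0.1039 V, R_th = 85.22 Ω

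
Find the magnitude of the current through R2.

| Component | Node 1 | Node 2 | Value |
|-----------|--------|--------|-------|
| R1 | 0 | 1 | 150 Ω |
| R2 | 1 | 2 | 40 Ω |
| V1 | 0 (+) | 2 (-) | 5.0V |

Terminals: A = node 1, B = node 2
Nodal analysis, taking node 2 as the 0 V reference.
Source V1 fixes V_0 = 5 V.
KCL at each unknown node (sum of currents leaving = 0; resistances in Ω):
  Node 1: (V_1 - 5)/150 + (V_1 - 0)/40 = 0
Collecting terms: 0.03167 × V_1 = 0.03333  =>  V_1 = 1.053 V
I_R2 = (V_1 - V_2)/R2 = (1.053 - 0)/40 = 0.02632 A
|I_R2| = 0.02632 A

Final answer: |I_R2| = 0.02632 A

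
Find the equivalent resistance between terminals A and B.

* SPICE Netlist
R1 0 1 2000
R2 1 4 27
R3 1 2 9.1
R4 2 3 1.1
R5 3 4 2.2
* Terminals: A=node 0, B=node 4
Reduce the network between node 0 (A) and node 4 (B) by series/parallel combination:
  Rs1 = R3 + R4 (series, joined only at node 2) = 9.1 + 1.1 = 10.2 Ω
  Rs2 = R5 + Rs1 (series, joined only at node 3) = 2.2 + 10.2 = 12.4 Ω
  Rp1 = R2 ‖ Rs2 (parallel, both between nodes 1 and 4) = 1/(1/27 + 1/12.4) = 8.497 Ω
  Rs3 = R1 + Rp1 (series, joined only at node 1) = 2000 + 8.497 = 2008 Ω
R_eq = 2.008 kΩ

Final answer: 2.008 kΩ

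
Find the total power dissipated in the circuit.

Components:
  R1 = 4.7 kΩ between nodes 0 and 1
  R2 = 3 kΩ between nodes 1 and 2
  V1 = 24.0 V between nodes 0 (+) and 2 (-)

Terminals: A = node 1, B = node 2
Nodal analysis, taking node 2 as the 0 V reference.
Source V1 fixes V_0 = 24 V.
KCL at each unknown node (sum of currents leaving = 0; resistances in Ω):
  Node 1: (V_1 - 24)/4700 + (V_1 - 0)/3000 = 0
Collecting terms: 0.0005461 × V_1 = 0.005106  =>  V_1 = 9.351 V
Power in each resistor, P = (ΔV)²/R:
  P_R1 = (24 - 9.351)²/4700 = 0.04566 W
  P_R2 = (9.351 - 0)²/3000 = 0.02914 W
P_total = P_R1 + P_R2 = 0.07481 W

Final answer: 0.07481 W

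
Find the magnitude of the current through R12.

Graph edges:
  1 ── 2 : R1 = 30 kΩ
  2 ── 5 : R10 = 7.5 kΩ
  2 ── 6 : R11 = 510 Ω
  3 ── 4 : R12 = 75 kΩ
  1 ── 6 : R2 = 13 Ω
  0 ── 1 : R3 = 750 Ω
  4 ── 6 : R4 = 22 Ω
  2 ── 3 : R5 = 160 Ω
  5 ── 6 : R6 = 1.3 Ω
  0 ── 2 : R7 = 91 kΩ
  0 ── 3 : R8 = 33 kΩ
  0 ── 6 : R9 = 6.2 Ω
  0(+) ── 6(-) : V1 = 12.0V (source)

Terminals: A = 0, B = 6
Nodal analysis, taking node 6 as the 0 V reference.
Source V1 fixes V_0 = 12 V.
KCL at each unknown node (sum of currents leaving = 0; resistances in Ω):
  Node 1: (V_1 - V_2)/30000 + (V_1 - 0)/13 + (V_1 - 12)/750 = 0
  Node 2: (V_2 - V_1)/30000 + (V_2 - V_3)/160 + (V_2 - 12)/91000 + (V_2 - V_5)/7500 + (V_2 - 0)/510 = 0
  Node 3: (V_3 - V_2)/160 + (V_3 - 12)/33000 + (V_3 - V_4)/75000 = 0
  Node 4: (V_4 - 0)/22 + (V_4 - V_3)/75000 = 0
  Node 5: (V_5 - 0)/1.3 + (V_5 - V_2)/7500 = 0
Collecting terms (coefficients in siemens):
  0.07829·V_1 - 0.00003333·V_2 = 0.016
  0.008388·V_2 - 0.00003333·V_1 - 0.00625·V_3 - 0.0001333·V_5 = 0.0001319
  0.006294·V_3 - 0.00625·V_2 - 0.00001333·V_4 = 0.0003636
  0.04547·V_4 - 0.00001333·V_3 = 0
  0.7694·V_5 - 0.0001333·V_2 = 0
Solving these 5 simultaneous equations (Gaussian elimination) gives:
  V_1 = 0.2045 V, V_2 = 0.2291 V, V_3 = 0.2853 V, V_4 = 0.00008366 V
  V_5 = 0.0000397 V
I_R12 = (V_3 - V_4)/R12 = (0.2853 - 0.00008366)/75000 = 0.000003803 A
|I_R12| = 0.000003803 A

Final answer: |I_R12| = 3.803e-06 A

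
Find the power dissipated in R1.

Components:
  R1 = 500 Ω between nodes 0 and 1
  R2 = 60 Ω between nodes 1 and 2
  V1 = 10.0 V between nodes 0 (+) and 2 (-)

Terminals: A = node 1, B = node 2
Nodal analysis, taking node 2 as the 0 V reference.
Source V1 fixes V_0 = 10 V.
KCL at each unknown node (sum of currents leaving = 0; resistances in Ω):
  Node 1: (V_1 - 10)/500 + (V_1 - 0)/60 = 0
Collecting terms: 0.01867 × V_1 = 0.02  =>  V_1 = 1.071 V
I_R1 = (V_0 - V_1)/R1 = (10 - 1.071)/500 = 0.01786 A
P_R1 = I_R1² × R1 = (0.01786)² × 500 = 0.1594 W

Final answer: 0.1594 W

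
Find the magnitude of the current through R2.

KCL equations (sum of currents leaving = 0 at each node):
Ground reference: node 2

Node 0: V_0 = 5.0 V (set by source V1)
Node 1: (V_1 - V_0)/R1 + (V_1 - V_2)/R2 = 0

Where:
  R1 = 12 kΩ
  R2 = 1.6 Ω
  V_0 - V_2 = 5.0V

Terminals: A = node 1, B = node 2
Nodal analysis, taking node 2 as the 0 V reference.
Source V1 fixes V_0 = 5 V.
KCL at each unknown node (sum of currents leaving = 0; resistances in Ω):
  Node 1: (V_1 - 5)/12000 + (V_1 - 0)/1.6 = 0
Collecting terms: 0.6251 × V_1 = 0.0004167  =>  V_1 = 0.0006666 V
I_R2 = (V_1 - V_2)/R2 = (0.0006666 - 0)/1.6 = 0.0004166 A
|I_R2| = 0.0004166 A

Final answer: |I_R2| = 0.0004166 A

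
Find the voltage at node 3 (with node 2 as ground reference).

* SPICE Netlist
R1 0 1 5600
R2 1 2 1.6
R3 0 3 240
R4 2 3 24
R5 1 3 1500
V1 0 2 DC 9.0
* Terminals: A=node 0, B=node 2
Nodal analysis, taking node 2 as the 0 V reference.
Source V1 fixes V_0 = 9 V.
KCL at each unknown node (sum of currents leaving = 0; resistances in Ω):
  Node 1: (V_1 - 9)/5600 + (V_1 - 0)/1.6 + (V_1 - V_3)/1500 = 0
  Node 3: (V_3 - 9)/240 + (V_3 - 0)/24 + (V_3 - V_1)/1500 = 0
Collecting terms (coefficients in siemens):
  0.6258·V_1 - 0.0006667·V_3 = 0.001607
  0.0465·V_3 - 0.0006667·V_1 = 0.0375
Determinant D = (0.6258)(0.0465) - (-0.0006667)(-0.0006667) = 0.0291
V_1 = [(0.001607)(0.0465) - (-0.0006667)(0.0375)]/D = 0.003427 V
V_3 = [(0.6258)(0.0375) - (0.001607)(-0.0006667)]/D = 0.8065 V
The requested potential is V_3 = 0.8065 V.

Final answer: V_3 = 0.8065 V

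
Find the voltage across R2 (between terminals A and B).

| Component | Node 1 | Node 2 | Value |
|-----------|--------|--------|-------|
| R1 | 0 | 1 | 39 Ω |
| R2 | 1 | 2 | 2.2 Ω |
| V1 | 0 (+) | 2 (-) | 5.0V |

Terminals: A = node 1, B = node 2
R1 and R2 are in series across V1 (node 0 → node 1 → node 2), and the output A–B is taken across R2, so this is a voltage divider.
Series current: I = V1/(R1 + R2) = 5/(39 + 2.2) = 5/41.2 = 0.1214 A
V_R2 = I × R2 = V1 × R2/(R1 + R2) = 5 × 2.2/41.2 = 0.267 V

Final answer: 0.267 V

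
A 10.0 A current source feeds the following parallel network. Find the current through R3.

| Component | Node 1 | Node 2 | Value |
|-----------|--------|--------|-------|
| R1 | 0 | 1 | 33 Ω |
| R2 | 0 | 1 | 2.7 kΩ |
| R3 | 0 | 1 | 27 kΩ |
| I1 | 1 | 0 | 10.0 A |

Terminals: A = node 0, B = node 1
All resistors sit directly between nodes 0 and 1, so they are in parallel and share one voltage V; the full source current 10 A splits among them.
1/R_par = 1/33 + 1/2700 + 1/27000 = 0.03071 S  =>  R_par = 32.56 Ω
V = I × R_par = 10 × 32.56 = 325.6 V
I_R3 = V/R3 = 325.6/27000 = 0.01206 A

Final answer: 0.01206 A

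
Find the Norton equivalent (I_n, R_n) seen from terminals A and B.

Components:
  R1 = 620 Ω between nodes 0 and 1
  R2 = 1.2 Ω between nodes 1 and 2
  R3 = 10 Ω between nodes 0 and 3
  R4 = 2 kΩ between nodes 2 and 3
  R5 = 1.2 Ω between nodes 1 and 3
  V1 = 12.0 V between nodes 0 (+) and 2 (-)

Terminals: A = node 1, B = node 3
Find the Thévenin equivalent first; then I_n = V_th/R_th and R_n = R_th.
Step 1 — V_th is the open-circuit voltage V_A - V_B (nothing connected across the terminals).
Nodal analysis, taking node 2 as the 0 V reference.
Source V1 fixes V_0 = 12 V.
KCL at each unknown node (sum of currents leaving = 0; resistances in Ω):
  Node 1: (V_1 - 12)/620 + (V_1 - 0)/1.2 + (V_1 - V_3)/1.2 = 0
  Node 3: (V_3 - 12)/10 + (V_3 - 0)/2000 + (V_3 - V_1)/1.2 = 0
Collecting terms (coefficients in siemens):
  1.668·V_1 - 0.8333·V_3 = 0.01935
  0.9338·V_3 - 0.8333·V_1 = 1.2
Determinant D = (1.668)(0.9338) - (-0.8333)(-0.8333) = 0.8635
V_1 = [(0.01935)(0.9338) - (-0.8333)(1.2)]/D = 1.179 V
V_3 = [(1.668)(1.2) - (0.01935)(-0.8333)]/D = 2.337 V
V_th = V_1 - V_3 = 1.179 - 2.337 = -1.158 V
Step 2 — R_th: zero the source — replace V1 by a short circuit (node 2 merges into node 0) — and find the resistance seen between A (node 1) and B (node 3).
Reduce the network between node 1 (A) and node 3 (B) by series/parallel combination:
  Rp1 = R1 ‖ R2 (parallel, both between nodes 0 and 1) = 1/(1/620 + 1/1.2) = 1.198 Ω
  Rp2 = R3 ‖ R4 (parallel, both between nodes 0 and 3) = 1/(1/10 + 1/2000) = 9.95 Ω
  Rs1 = Rp1 + Rp2 (series, joined only at node 0) = 1.198 + 9.95 = 11.15 Ω
  Rp3 = R5 ‖ Rs1 (parallel, both between nodes 1 and 3) = 1/(1/1.2 + 1/11.15) = 1.083 Ω
R_th = 1.083 Ω
I_n = V_th/R_th = -1.158/1.083 = -1.069 A, and R_n = R_th = 1.083 Ω

Final answer: I_n = -1.069 A, R_n = 1.083 Ω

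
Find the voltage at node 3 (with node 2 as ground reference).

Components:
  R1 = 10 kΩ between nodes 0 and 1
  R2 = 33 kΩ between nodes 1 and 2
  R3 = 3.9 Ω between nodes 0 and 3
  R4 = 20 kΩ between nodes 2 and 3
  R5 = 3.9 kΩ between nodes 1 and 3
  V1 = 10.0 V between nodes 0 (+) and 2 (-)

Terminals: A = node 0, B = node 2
Nodal analysis, taking node 2 as the 0 V reference.
Source V1 fixes V_0 = 10 V.
KCL at each unknown node (sum of currents leaving = 0; resistances in Ω):
  Node 1: (V_1 - 10)/10000 + (V_1 - 0)/33000 + (V_1 - V_3)/3900 = 0
  Node 3: (V_3 - 10)/3.9 + (V_3 - 0)/20000 + (V_3 - V_1)/3900 = 0
Collecting terms (coefficients in siemens):
  0.0003867·V_1 - 0.0002564·V_3 = 0.001
  0.2567·V_3 - 0.0002564·V_1 = 2.564
Determinant D = (0.0003867)(0.2567) - (-0.0002564)(-0.0002564) = 0.00009921
V_1 = [(0.001)(0.2567) - (-0.0002564)(2.564)]/D = 9.215 V
V_3 = [(0.0003867)(2.564) - (0.001)(-0.0002564)]/D = 9.997 V
The requested potential is V_3 = 9.997 V.

Final answer: V_3 = 9.997 V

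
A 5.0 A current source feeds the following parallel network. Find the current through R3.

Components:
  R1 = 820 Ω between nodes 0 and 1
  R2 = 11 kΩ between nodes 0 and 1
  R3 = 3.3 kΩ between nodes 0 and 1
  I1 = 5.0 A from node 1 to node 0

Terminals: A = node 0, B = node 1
All resistors sit directly between nodes 0 and 1, so they are in parallel and share one voltage V; the full source current 5 A splits among them.
1/R_par = 1/820 + 1/11000 + 1/3300 = 0.001613 S  =>  R_par = 619.8 Ω
V = I × R_par = 5 × 619.8 = 3099 V
I_R3 = V/R3 = 3099/3300 = 0.9391 A

Final answer: 0.9391 A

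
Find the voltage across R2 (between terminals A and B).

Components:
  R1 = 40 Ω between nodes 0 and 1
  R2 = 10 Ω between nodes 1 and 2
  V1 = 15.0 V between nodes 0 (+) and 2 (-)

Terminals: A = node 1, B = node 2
R1 and R2 are in series across V1 (node 0 → node 1 → node 2), and the output A–B is taken across R2, so this is a voltage divider.
Series current: I = V1/(R1 + R2) = 15/(40 + 10) = 15/50 = 0.3 A
V_R2 = I × R2 = V1 × R2/(R1 + R2) = 15 × 10/50 = 3 V

Final answer: 3 V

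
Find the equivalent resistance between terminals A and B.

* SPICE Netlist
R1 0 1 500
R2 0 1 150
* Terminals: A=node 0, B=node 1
Reduce the network between node 0 (A) and node 1 (B) by series/parallel combination:
  Rp1 = R1 ‖ R2 (parallel, both between nodes 0 and 1) = 1/(1/500 + 1/150) = 115.4 Ω
R_eq = 115.4 Ω

Final answer: 115.4 Ω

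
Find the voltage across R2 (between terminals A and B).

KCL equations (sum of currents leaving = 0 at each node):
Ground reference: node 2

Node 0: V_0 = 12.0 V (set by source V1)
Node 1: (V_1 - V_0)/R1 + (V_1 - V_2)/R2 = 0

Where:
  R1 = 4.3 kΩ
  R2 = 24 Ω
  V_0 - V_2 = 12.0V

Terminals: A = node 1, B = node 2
R1 and R2 are in series across V1 (node 0 → node 1 → node 2), and the output A–B is taken across R2, so this is a voltage divider.
Series current: I = V1/(R1 + R2) = 12/(4300 + 24) = 12/4324 = 0.002775 A
V_R2 = I × R2 = V1 × R2/(R1 + R2) = 12 × 24/4324 = 0.0666 V

Final answer: 0.0666 V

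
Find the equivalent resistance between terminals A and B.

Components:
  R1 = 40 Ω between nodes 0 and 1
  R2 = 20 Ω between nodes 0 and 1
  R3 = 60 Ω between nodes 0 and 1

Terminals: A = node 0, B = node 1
Reduce the network between node 0 (A) and node 1 (B) by series/parallel combination:
  Rp1 = R1 ‖ R2 ‖ R3 (parallel, all between nodes 0 and 1) = 1/(1/40 + 1/20 + 1/60) = 10.91 Ω
R_eq = 10.91 Ω

Final answer: 10.91 Ω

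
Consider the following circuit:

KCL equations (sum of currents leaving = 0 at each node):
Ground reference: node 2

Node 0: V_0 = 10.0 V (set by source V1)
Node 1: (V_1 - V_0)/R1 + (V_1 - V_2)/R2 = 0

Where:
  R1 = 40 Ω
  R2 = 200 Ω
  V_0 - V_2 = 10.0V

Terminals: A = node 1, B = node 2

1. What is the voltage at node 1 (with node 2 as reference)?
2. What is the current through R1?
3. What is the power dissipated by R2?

Nodal analysis, taking node 2 as the 0 V reference.
Source V1 fixes V_0 = 10 V.
KCL at each unknown node (sum of currents leaving = 0; resistances in Ω):
  Node 1: (V_1 - 10)/40 + (V_1 - 0)/200 = 0
Collecting terms: 0.03 × V_1 = 0.25  =>  V_1 = 8.333 V
Part 1:
  Read off the nodal solution: V_1 = 8.333 V
Part 2:
  I_R1 = (V_0 - V_1)/R1 = (10 - 8.333)/40 = 0.04167 A
  Magnitude: I_R1 = 0.04167 A
Part 3:
  I_R2 = (V_1 - V_2)/R2 = (8.333 - 0)/200 = 0.04167 A
  P_R2 = I_R2² × R2 = (0.04167)² × 200 = 0.3472 W

Final answers:
1. V_1 = 8.333 V
2. I_R1 = 0.04167 A
3. P_R2 = 0.3472 W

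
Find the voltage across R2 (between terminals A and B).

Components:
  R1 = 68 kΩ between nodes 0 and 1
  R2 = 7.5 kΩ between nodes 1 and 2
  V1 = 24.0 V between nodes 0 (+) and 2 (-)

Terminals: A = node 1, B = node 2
R1 and R2 are in series across V1 (node 0 → node 1 → node 2), and the output A–B is taken across R2, so this is a voltage divider.
Series current: I = V1/(R1 + R2) = 24/(68000 + 7500) = 24/75500 = 0.0003179 A
V_R2 = I × R2 = V1 × R2/(R1 + R2) = 24 × 7500/75500 = 2.384 V

Final answer: 2.384 V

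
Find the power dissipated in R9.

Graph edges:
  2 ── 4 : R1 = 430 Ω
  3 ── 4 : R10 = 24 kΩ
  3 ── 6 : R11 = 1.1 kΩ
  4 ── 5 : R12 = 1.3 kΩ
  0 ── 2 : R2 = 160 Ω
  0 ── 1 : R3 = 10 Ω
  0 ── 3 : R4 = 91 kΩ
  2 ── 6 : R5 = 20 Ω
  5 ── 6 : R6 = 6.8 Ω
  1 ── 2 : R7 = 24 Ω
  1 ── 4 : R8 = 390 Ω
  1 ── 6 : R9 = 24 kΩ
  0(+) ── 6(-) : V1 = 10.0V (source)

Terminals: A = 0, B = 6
Nodal analysis, taking node 6 as the 0 V reference.
Source V1 fixes V_0 = 10 V.
KCL at each unknown node (sum of currents leaving = 0; resistances in Ω):
  Node 1: (V_1 - 10)/10 + (V_1 - V_2)/24 + (V_1 - V_4)/390 + (V_1 - 0)/24000 = 0
  Node 2: (V_2 - V_4)/430 + (V_2 - 10)/160 + (V_2 - 0)/20 + (V_2 - V_1)/24 = 0
  Node 3: (V_3 - 10)/91000 + (V_3 - V_4)/24000 + (V_3 - 0)/1100 = 0
  Node 4: (V_4 - V_2)/430 + (V_4 - V_1)/390 + (V_4 - V_3)/24000 + (V_4 - V_5)/1300 = 0
  Node 5: (V_5 - 0)/6.8 + (V_5 - V_4)/1300 = 0
Collecting terms (coefficients in siemens):
  0.1443·V_1 - 0.04167·V_2 - 0.002564·V_4 = 1
  0.1002·V_2 - 0.04167·V_1 - 0.002326·V_4 = 0.0625
  0.0009617·V_3 - 0.00004167·V_4 = 0.0001099
  0.005701·V_4 - 0.002564·V_1 - 0.002326·V_2 - 0.00004167·V_3 - 0.0007692·V_5 = 0
  0.1478·V_5 - 0.0007692·V_4 = 0
Solving these 5 simultaneous equations (Gaussian elimination) gives:
  V_1 = 8.232 V, V_2 = 4.171 V, V_3 = 0.3487 V, V_4 = 5.411 V
  V_5 = 0.02815 V
I_R9 = (V_1 - V_6)/R9 = (8.232 - 0)/24000 = 0.000343 A
P_R9 = I_R9² × R9 = (0.000343)² × 24000 = 0.002824 W

Final answer: 0.002824 W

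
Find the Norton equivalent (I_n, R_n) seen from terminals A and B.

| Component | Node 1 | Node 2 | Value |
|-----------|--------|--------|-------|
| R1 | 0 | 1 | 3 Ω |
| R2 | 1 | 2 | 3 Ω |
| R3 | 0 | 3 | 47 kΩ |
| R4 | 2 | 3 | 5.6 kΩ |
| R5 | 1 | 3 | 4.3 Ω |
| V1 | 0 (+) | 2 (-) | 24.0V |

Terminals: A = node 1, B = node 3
Find the Thévenin equivalent first; then I_n = V_th/R_th and R_n = R_th.
Step 1 — V_th is the open-circuit voltage V_A - V_B (nothing connected across the terminals).
Nodal analysis, taking node 2 as the 0 V reference.
Source V1 fixes V_0 = 24 V.
KCL at each unknown node (sum of currents leaving = 0; resistances in Ω):
  Node 1: (V_1 - 24)/3 + (V_1 - 0)/3 + (V_1 - V_3)/4.3 = 0
  Node 3: (V_3 - 24)/47000 + (V_3 - 0)/5600 + (V_3 - V_1)/4.3 = 0
Collecting terms (coefficients in siemens):
  0.8992·V_1 - 0.2326·V_3 = 8
  0.2328·V_3 - 0.2326·V_1 = 0.0005106
Determinant D = (0.8992)(0.2328) - (-0.2326)(-0.2326) = 0.1552
V_1 = [(8)(0.2328) - (-0.2326)(0.0005106)]/D = 12 V
V_3 = [(0.8992)(0.0005106) - (8)(-0.2326)]/D = 11.99 V
V_th = V_1 - V_3 = 12 - 11.99 = 0.008107 V
Step 2 — R_th: zero the source — replace V1 by a short circuit (node 2 merges into node 0) — and find the resistance seen between A (node 1) and B (node 3).
Reduce the network between node 1 (A) and node 3 (B) by series/parallel combination:
  Rp1 = R1 ‖ R2 (parallel, both between nodes 0 and 1) = 1/(1/3 + 1/3) = 1.5 Ω
  Rp2 = R3 ‖ R4 (parallel, both between nodes 0 and 3) = 1/(1/47000 + 1/5600) = 5004 Ω
  Rs1 = Rp1 + Rp2 (series, joined only at node 0) = 1.5 + 5004 = 5005 Ω
  Rp3 = R5 ‖ Rs1 (parallel, both between nodes 1 and 3) = 1/(1/4.3 + 1/5005) = 4.296 Ω
R_th = 4.296 Ω
I_n = V_th/R_th = 0.008107/4.296 = 0.001887 A, and R_n = R_th = 4.296 Ω

Final answer: I_n = 0.001887 A, R_n = 4.296 Ω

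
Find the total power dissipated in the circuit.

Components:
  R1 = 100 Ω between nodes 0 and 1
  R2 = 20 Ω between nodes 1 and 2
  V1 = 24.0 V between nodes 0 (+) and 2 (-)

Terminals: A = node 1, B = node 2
Nodal analysis, taking node 2 as the 0 V reference.
Source V1 fixes V_0 = 24 V.
KCL at each unknown node (sum of currents leaving = 0; resistances in Ω):
  Node 1: (V_1 - 24)/100 + (V_1 - 0)/20 = 0
Collecting terms: 0.06 × V_1 = 0.24  =>  V_1 = 4 V
Power in each resistor, P = (ΔV)²/R:
  P_R1 = (24 - 4)²/100 = 4 W
  P_R2 = (4 - 0)²/20 = 0.8 W
P_total = P_R1 + P_R2 = 4.8 W

Final answer: 4.8 W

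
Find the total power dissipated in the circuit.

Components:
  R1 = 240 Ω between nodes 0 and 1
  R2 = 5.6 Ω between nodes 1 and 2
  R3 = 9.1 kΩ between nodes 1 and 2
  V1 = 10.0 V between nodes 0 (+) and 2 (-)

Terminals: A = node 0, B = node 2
Nodal analysis, taking node 2 as the 0 V reference.
Source V1 fixes V_0 = 10 V.
KCL at each unknown node (sum of currents leaving = 0; resistances in Ω):
  Node 1: (V_1 - 10)/240 + (V_1 - 0)/5.6 + (V_1 - 0)/9100 = 0
Collecting terms: 0.1828 × V_1 = 0.04167  =>  V_1 = 0.2279 V
Power in each resistor, P = (ΔV)²/R:
  P_R1 = (10 - 0.2279)²/240 = 0.3979 W
  P_R2 = (0.2279 - 0)²/5.6 = 0.009273 W
  P_R3 = (0.2279 - 0)²/9100 = 0.000005706 W
P_total = P_R1 + P_R2 + P_R3 = 0.4072 W

Final answer: 0.4072 W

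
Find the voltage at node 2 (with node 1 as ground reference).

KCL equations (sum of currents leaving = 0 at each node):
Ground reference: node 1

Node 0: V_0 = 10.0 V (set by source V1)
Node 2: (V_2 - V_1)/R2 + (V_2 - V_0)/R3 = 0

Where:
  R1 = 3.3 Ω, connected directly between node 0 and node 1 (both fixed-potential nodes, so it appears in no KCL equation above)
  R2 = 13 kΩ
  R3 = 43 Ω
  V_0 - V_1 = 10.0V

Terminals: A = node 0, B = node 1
Nodal analysis, taking node 1 as the 0 V reference.
Source V1 fixes V_0 = 10 V.
KCL at each unknown node (sum of currents leaving = 0; resistances in Ω):
  Node 2: (V_2 - 0)/13000 + (V_2 - 10)/43 = 0
Collecting terms: 0.02333 × V_2 = 0.2326  =>  V_2 = 9.967 V
The requested potential is V_2 = 9.967 V.

Final answer: V_2 = 9.967 V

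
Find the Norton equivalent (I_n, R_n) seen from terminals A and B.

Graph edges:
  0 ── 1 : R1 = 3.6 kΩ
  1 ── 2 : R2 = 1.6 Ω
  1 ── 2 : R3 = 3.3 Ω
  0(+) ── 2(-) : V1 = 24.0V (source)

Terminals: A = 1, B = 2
Find the Thévenin equivalent first; then I_n = V_th/R_th and R_n = R_th.
Step 1 — V_th is the open-circuit voltage V_A - V_B (nothing connected across the terminals).
Nodal analysis, taking node 2 as the 0 V reference.
Source V1 fixes V_0 = 24 V.
KCL at each unknown node (sum of currents leaving = 0; resistances in Ω):
  Node 1: (V_1 - 24)/3600 + (V_1 - 0)/1.6 + (V_1 - 0)/3.3 = 0
Collecting terms: 0.9283 × V_1 = 0.006667  =>  V_1 = 0.007182 V
V_th = V_1 - V_2 = 0.007182 - 0 = 0.007182 V
Step 2 — R_th: zero the source — replace V1 by a short circuit (node 2 merges into node 0) — and find the resistance seen between A (node 1) and B (node 0).
Reduce the network between node 1 (A) and node 0 (B) by series/parallel combination:
  Rp1 = R1 ‖ R2 ‖ R3 (parallel, all between nodes 0 and 1) = 1/(1/3600 + 1/1.6 + 1/3.3) = 1.077 Ω
R_th = 1.077 Ω
I_n = V_th/R_th = 0.007182/1.077 = 0.006667 A, and R_n = R_th = 1.077 Ω

Final answer: I_n = 0.006667 A, R_n = 1.077 Ω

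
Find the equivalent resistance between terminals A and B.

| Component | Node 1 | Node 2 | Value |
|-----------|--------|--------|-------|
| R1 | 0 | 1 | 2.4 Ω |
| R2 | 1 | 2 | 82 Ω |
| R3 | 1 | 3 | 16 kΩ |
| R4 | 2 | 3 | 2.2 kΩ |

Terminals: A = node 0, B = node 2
Reduce the network between node 0 (A) and node 2 (B) by series/parallel combination:
  Rs1 = R3 + R4 (series, joined only at node 3) = 16000 + 2200 = 18200 Ω
  Rp1 = R2 ‖ Rs1 (parallel, both between nodes 1 and 2) = 1/(1/82 + 1/18200) = 81.63 Ω
  Rs2 = R1 + Rp1 (series, joined only at node 1) = 2.4 + 81.63 = 84.03 Ω
R_eq = 84.03 Ω

Final answer: 84.03 Ω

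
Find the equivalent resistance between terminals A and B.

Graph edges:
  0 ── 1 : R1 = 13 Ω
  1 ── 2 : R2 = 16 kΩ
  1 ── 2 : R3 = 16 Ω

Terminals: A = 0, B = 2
Reduce the network between node 0 (A) and node 2 (B) by series/parallel combination:
  Rp1 = R2 ‖ R3 (parallel, both between nodes 1 and 2) = 1/(1/16000 + 1/16) = 15.98 Ω
  Rs1 = R1 + Rp1 (series, joined only at node 1) = 13 + 15.98 = 28.98 Ω
R_eq = 28.98 Ω

Final answer: 28.98 Ω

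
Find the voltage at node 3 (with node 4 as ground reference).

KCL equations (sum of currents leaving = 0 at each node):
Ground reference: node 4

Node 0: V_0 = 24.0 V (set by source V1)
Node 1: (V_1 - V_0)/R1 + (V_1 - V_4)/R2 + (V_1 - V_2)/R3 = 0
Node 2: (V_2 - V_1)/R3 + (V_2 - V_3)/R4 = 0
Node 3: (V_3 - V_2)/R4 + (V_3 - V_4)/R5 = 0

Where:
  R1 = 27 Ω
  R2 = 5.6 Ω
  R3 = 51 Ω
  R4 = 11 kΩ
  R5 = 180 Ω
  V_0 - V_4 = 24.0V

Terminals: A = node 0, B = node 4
Nodal analysis, taking node 4 as the 0 V reference.
Source V1 fixes V_0 = 24 V.
KCL at each unknown node (sum of currents leaving = 0; resistances in Ω):
  Node 1: (V_1 - 24)/27 + (V_1 - 0)/5.6 + (V_1 - V_2)/51 = 0
  Node 2: (V_2 - V_1)/51 + (V_2 - V_3)/11000 = 0
  Node 3: (V_3 - V_2)/11000 + (V_3 - 0)/180 = 0
Collecting terms (coefficients in siemens):
  0.2352·V_1 - 0.01961·V_2 = 0.8889
  0.0197·V_2 - 0.01961·V_1 - 0.00009091·V_3 = 0
  0.005646·V_3 - 0.00009091·V_2 = 0
Solving these 3 simultaneous equations (Gaussian elimination) gives:
  V_1 = 4.121 V, V_2 = 4.102 V, V_3 = 0.06605 V
The requested potential is V_3 = 0.06605 V.

Final answer: V_3 = 0.06605 V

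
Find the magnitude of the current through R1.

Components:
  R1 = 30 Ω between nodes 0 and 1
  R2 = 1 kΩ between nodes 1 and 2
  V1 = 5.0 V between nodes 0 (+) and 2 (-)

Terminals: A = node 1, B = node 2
Nodal analysis, taking node 2 as the 0 V reference.
Source V1 fixes V_0 = 5 V.
KCL at each unknown node (sum of currents leaving = 0; resistances in Ω):
  Node 1: (V_1 - 5)/30 + (V_1 - 0)/1000 = 0
Collecting terms: 0.03433 × V_1 = 0.1667  =>  V_1 = 4.854 V
I_R1 = (V_0 - V_1)/R1 = (5 - 4.854)/30 = 0.004854 A
|I_R1| = 0.004854 A

Final answer: |I_R1| = 0.004854 A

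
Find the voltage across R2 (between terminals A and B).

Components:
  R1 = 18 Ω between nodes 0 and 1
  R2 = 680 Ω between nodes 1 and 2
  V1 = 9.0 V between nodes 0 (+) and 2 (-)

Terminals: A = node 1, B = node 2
R1 and R2 are in series across V1 (node 0 → node 1 → node 2), and the output A–B is taken across R2, so this is a voltage divider.
Series current: I = V1/(R1 + R2) = 9/(18 + 680) = 9/698 = 0.01289 A
V_R2 = I × R2 = V1 × R2/(R1 + R2) = 9 × 680/698 = 8.768 V

Final answer: 8.768 V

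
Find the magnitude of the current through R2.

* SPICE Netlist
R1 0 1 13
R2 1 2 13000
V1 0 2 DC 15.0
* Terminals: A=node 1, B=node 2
Nodal analysis, taking node 2 as the 0 V reference.
Source V1 fixes V_0 = 15 V.
KCL at each unknown node (sum of currents leaving = 0; resistances in Ω):
  Node 1: (V_1 - 15)/13 + (V_1 - 0)/13000 = 0
Collecting terms: 0.077 × V_1 = 1.154  =>  V_1 = 14.99 V
I_R2 = (V_1 - V_2)/R2 = (14.99 - 0)/13000 = 0.001153 A
|I_R2| = 0.001153 A

Final answer: |I_R2| = 0.001153 A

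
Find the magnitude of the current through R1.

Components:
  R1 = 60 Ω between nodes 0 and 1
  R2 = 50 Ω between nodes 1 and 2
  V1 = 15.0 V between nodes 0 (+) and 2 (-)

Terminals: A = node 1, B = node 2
Nodal analysis, taking node 2 as the 0 V reference.
Source V1 fixes V_0 = 15 V.
KCL at each unknown node (sum of currents leaving = 0; resistances in Ω):
  Node 1: (V_1 - 15)/60 + (V_1 - 0)/50 = 0
Collecting terms: 0.03667 × V_1 = 0.25  =>  V_1 = 6.818 V
I_R1 = (V_0 - V_1)/R1 = (15 - 6.818)/60 = 0.1364 A
|I_R1| = 0.1364 A

Final answer: |I_R1| = 0.1364 A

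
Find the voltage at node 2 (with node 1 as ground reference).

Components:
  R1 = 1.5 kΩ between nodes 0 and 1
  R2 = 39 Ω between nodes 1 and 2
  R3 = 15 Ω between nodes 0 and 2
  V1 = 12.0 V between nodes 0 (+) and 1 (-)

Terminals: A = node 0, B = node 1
Nodal analysis, taking node 1 as the 0 V reference.
Source V1 fixes V_0 = 12 V.
KCL at each unknown node (sum of currents leaving = 0; resistances in Ω):
  Node 2: (V_2 - 0)/39 + (V_2 - 12)/15 = 0
Collecting terms: 0.09231 × V_2 = 0.8  =>  V_2 = 8.667 V
The requested potential is V_2 = 8.667 V.

Final answer: V_2 = 8.667 V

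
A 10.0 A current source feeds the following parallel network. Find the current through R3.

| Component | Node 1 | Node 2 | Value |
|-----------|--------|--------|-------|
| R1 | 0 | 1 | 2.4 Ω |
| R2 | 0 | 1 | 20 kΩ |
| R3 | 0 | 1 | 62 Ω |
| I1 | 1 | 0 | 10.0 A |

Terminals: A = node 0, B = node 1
All resistors sit directly between nodes 0 and 1, so they are in parallel and share one voltage V; the full source current 10 A splits among them.
1/R_par = 1/2.4 + 1/20000 + 1/62 = 0.4328 S  =>  R_par = 2.31 Ω
V = I × R_par = 10 × 2.31 = 23.1 V
I_R3 = V/R3 = 23.1/62 = 0.3726 A

Final answer: 0.3726 A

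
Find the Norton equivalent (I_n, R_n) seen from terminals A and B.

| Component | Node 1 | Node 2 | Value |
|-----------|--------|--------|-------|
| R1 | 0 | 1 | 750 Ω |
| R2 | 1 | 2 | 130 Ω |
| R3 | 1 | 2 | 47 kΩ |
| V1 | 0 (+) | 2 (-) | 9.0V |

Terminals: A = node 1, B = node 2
Find the Thévenin equivalent first; then I_n = V_th/R_th and R_n = R_th.
Step 1 — V_th is the open-circuit voltage V_A - V_B (nothing connected across the terminals).
Nodal analysis, taking node 2 as the 0 V reference.
Source V1 fixes V_0 = 9 V.
KCL at each unknown node (sum of currents leaving = 0; resistances in Ω):
  Node 1: (V_1 - 9)/750 + (V_1 - 0)/130 + (V_1 - 0)/47000 = 0
Collecting terms: 0.009047 × V_1 = 0.012  =>  V_1 = 1.326 V
V_th = V_1 - V_2 = 1.326 - 0 = 1.326 V
Step 2 — R_th: zero the source — replace V1 by a short circuit (node 2 merges into node 0) — and find the resistance seen between A (node 1) and B (node 0).
Reduce the network between node 1 (A) and node 0 (B) by series/parallel combination:
  Rp1 = R1 ‖ R2 ‖ R3 (parallel, all between nodes 0 and 1) = 1/(1/750 + 1/130 + 1/47000) = 110.5 Ω
R_th = 110.5 Ω
I_n = V_th/R_th = 1.326/110.5 = 0.012 A, and R_n = R_th = 110.5 Ω

Final answer: I_n = 0.012 A, R_n = 110.5 Ω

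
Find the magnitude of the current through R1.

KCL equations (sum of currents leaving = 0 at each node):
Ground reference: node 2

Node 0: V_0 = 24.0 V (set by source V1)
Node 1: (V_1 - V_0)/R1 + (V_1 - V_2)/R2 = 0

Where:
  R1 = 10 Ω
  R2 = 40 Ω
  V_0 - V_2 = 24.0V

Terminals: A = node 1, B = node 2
Nodal analysis, taking node 2 as the 0 V reference.
Source V1 fixes V_0 = 24 V.
KCL at each unknown node (sum of currents leaving = 0; resistances in Ω):
  Node 1: (V_1 - 24)/10 + (V_1 - 0)/40 = 0
Collecting terms: 0.125 × V_1 = 2.4  =>  V_1 = 19.2 V
I_R1 = (V_0 - V_1)/R1 = (24 - 19.2)/10 = 0.48 A
|I_R1| = 0.48 A

Final answer: |I_R1| = 0.48 A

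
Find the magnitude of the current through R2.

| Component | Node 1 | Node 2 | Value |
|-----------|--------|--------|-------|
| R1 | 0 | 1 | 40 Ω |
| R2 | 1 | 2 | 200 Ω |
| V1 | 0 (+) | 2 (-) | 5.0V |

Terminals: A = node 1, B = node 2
Nodal analysis, taking node 2 as the 0 V reference.
Source V1 fixes V_0 = 5 V.
KCL at each unknown node (sum of currents leaving = 0; resistances in Ω):
  Node 1: (V_1 - 5)/40 + (V_1 - 0)/200 = 0
Collecting terms: 0.03 × V_1 = 0.125  =>  V_1 = 4.167 V
I_R2 = (V_1 - V_2)/R2 = (4.167 - 0)/200 = 0.02083 A
|I_R2| = 0.02083 A

Final answer: |I_R2| = 0.02083 A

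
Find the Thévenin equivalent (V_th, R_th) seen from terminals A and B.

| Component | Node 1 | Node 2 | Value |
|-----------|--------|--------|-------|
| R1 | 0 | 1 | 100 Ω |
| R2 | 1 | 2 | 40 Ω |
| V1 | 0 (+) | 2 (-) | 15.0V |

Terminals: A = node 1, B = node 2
Step 1 — V_th is the open-circuit voltage V_A - V_B (nothing connected across the terminals).
Nodal analysis, taking node 2 as the 0 V reference.
Source V1 fixes V_0 = 15 V.
KCL at each unknown node (sum of currents leaving = 0; resistances in Ω):
  Node 1: (V_1 - 15)/100 + (V_1 - 0)/40 = 0
Collecting terms: 0.035 × V_1 = 0.15  =>  V_1 = 4.286 V
V_th = V_1 - V_2 = 4.286 - 0 = 4.286 V
Step 2 — R_th: zero the source — replace V1 by a short circuit (node 2 merges into node 0) — and find the resistance seen between A (node 1) and B (node 0).
Reduce the network between node 1 (A) and node 0 (B) by series/parallel combination:
  Rp1 = R1 ‖ R2 (parallel, both between nodes 0 and 1) = 1/(1/100 + 1/40) = 28.57 Ω
R_th = 28.57 Ω

Final answer: V_th = 4.286 V, R_th = 28.57 Ω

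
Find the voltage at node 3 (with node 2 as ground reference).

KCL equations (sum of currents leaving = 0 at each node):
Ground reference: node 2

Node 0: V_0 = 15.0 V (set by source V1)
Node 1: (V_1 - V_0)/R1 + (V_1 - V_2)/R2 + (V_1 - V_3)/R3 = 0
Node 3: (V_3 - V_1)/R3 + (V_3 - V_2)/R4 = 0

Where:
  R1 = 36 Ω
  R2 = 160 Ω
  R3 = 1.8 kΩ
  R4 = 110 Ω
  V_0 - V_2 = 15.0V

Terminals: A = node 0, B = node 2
Nodal analysis, taking node 2 as the 0 V reference.
Source V1 fixes V_0 = 15 V.
KCL at each unknown node (sum of currents leaving = 0; resistances in Ω):
  Node 1: (V_1 - 15)/36 + (V_1 - 0)/160 + (V_1 - V_3)/1800 = 0
  Node 3: (V_3 - V_1)/1800 + (V_3 - 0)/110 = 0
Collecting terms (coefficients in siemens):
  0.03458·V_1 - 0.0005556·V_3 = 0.4167
  0.009646·V_3 - 0.0005556·V_1 = 0
Determinant D = (0.03458)(0.009646) - (-0.0005556)(-0.0005556) = 0.0003333
V_1 = [(0.4167)(0.009646) - (-0.0005556)(0)]/D = 12.06 V
V_3 = [(0.03458)(0) - (0.4167)(-0.0005556)]/D = 0.6945 V
The requested potential is V_3 = 0.6945 V.

Final answer: V_3 = 0.6945 V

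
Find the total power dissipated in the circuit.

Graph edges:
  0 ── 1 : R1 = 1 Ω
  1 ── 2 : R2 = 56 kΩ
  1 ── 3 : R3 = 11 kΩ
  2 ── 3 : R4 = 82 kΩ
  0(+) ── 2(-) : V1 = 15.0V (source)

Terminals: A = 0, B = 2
Nodal analysis, taking node 2 as the 0 V reference.
Source V1 fixes V_0 = 15 V.
KCL at each unknown node (sum of currents leaving = 0; resistances in Ω):
  Node 1: (V_1 - 15)/1 + (V_1 - 0)/56000 + (V_1 - V_3)/11000 = 0
  Node 3: (V_3 - V_1)/11000 + (V_3 - 0)/82000 = 0
Collecting terms (coefficients in siemens):
  1·V_1 - 0.00009091·V_3 = 15
  0.0001031·V_3 - 0.00009091·V_1 = 0
Determinant D = (1)(0.0001031) - (-0.00009091)(-0.00009091) = 0.0001031
V_1 = [(15)(0.0001031) - (-0.00009091)(0)]/D = 15 V
V_3 = [(1)(0) - (15)(-0.00009091)]/D = 13.23 V
Power in each resistor, P = (ΔV)²/R:
  P_R1 = (15 - 15)²/1 = 0.0000001842 W
  P_R2 = (15 - 0)²/56000 = 0.004018 W
  P_R3 = (15 - 13.23)²/11000 = 0.0002861 W
  P_R4 = (0 - 13.23)²/82000 = 0.002133 W
P_total = P_R1 + P_R2 + P_R3 + P_R4 = 0.006437 W

Final answer: 0.006437 W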